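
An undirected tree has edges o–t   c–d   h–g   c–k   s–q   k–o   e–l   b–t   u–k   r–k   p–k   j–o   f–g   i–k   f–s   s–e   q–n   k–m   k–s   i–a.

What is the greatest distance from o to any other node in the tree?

5

The node farthest from o is h, via o – k – s – f – g – h — 5 edges.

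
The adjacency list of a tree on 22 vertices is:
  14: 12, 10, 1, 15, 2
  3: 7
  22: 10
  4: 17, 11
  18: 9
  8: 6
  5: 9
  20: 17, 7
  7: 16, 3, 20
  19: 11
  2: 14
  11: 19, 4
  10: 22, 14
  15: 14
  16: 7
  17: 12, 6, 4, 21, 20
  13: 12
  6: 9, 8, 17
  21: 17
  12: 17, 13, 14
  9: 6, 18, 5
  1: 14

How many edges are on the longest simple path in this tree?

7

Starting from 22, a farthest node is 19 at distance 7.
One longest path: 22-10-14-12-17-4-11-19.
So the diameter is 7.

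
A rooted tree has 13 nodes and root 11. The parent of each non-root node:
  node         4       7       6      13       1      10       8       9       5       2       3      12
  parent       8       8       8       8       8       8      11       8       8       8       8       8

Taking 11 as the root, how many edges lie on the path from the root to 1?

Path from 11 to 1: 11–8–1, which has 2 edges.

2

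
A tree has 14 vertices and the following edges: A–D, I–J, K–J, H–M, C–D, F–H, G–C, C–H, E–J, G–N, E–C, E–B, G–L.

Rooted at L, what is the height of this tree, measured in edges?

I sits deepest: L – G – C – E – J – I — 5 edges from the root.

5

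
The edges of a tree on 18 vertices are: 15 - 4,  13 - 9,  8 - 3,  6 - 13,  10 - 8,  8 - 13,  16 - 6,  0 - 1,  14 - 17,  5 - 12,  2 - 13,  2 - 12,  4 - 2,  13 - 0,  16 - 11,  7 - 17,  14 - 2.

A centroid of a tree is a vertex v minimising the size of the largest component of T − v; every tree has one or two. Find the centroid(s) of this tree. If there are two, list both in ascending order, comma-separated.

Delete 13: the remaining components have sizes 8, 3, 3, 2, 1. Max 8 ≤ 9, so 13 is a centroid.
No neighbour of 13 does as well, so 13 is the unique centroid.

13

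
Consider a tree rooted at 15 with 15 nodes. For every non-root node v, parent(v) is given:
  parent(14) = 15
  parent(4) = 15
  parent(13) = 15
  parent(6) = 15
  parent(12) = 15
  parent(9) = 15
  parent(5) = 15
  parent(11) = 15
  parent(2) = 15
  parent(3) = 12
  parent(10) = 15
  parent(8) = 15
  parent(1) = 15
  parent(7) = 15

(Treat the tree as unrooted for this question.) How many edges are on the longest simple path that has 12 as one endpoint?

2

The node farthest from 12 is 8 (4, 5, 6, 2, 10, 13, 11, 14, 7, 1, 9 also at distance 2), via 12–15–8 — 2 edges.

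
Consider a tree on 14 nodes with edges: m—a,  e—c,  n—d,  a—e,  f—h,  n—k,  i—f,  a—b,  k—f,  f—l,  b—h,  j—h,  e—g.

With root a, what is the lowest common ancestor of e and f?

a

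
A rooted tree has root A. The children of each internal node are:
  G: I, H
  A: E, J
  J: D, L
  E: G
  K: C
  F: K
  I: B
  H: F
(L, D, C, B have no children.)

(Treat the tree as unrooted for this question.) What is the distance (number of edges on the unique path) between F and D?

F - H - G - E - A - J - D: 6 edges.

6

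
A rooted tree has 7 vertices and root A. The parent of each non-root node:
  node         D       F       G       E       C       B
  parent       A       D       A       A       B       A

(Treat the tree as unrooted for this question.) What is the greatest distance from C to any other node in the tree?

4

Distances from C peak at 4, attained at F.
C-B-A-D-F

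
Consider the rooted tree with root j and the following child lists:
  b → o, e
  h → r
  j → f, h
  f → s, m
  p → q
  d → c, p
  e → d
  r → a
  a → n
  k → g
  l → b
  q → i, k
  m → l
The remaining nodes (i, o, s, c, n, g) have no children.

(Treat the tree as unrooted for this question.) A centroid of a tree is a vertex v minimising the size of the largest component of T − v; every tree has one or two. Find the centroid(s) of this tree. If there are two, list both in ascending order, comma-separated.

b

Removing b splits the tree into components of sizes 9, 8, 1; the largest is 9 ≤ ⌊19/2⌋ = 9.
Every other node leaves some component of size > 9, so the centroid is unique.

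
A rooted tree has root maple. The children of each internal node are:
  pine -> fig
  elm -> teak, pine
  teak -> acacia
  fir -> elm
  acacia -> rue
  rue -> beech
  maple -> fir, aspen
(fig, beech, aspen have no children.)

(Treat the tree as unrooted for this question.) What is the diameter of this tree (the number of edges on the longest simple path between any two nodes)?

A longest path is aspen – maple – fir – elm – teak – acacia – rue – beech, with 7 edges.

7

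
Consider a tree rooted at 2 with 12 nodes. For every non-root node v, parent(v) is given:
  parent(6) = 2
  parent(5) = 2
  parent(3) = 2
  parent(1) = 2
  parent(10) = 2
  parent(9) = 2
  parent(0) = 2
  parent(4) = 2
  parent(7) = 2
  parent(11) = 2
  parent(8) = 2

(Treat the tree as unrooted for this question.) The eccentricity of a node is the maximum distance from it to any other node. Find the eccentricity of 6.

A farthest node from 6 is 10 (0, 1, 7, 11, 4, 8, 3, 5, 9 also at distance 2).
The path 6–2–10 has 2 edges.

2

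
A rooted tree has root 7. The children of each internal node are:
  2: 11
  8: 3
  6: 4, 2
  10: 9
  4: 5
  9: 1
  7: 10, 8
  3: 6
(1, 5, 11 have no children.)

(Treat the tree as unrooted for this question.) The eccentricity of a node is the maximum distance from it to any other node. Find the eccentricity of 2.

7

A farthest node from 2 is 1.
The path 2 – 6 – 3 – 8 – 7 – 10 – 9 – 1 has 7 edges.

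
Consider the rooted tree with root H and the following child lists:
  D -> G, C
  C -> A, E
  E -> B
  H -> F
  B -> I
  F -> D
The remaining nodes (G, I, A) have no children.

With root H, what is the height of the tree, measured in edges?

6

I sits deepest: H–F–D–C–E–B–I — 6 edges from the root.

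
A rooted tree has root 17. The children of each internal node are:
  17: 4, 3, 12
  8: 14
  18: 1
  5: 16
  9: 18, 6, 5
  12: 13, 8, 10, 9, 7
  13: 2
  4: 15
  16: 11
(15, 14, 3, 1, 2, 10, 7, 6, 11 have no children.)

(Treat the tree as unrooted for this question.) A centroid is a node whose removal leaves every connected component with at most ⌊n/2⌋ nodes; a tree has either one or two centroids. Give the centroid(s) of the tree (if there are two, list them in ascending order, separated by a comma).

12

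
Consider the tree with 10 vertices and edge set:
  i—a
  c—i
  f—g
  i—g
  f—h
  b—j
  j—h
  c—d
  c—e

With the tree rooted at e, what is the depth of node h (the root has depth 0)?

Climbing from h to the root: h → f → g → i → c → e. That's 5 steps.

5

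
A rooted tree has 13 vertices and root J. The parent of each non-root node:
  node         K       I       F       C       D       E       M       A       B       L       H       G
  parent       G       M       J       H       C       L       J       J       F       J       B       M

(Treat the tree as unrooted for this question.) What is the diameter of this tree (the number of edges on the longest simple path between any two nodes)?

8

Starting from D, a farthest node is K at distance 8.
One longest path: D–C–H–B–F–J–M–G–K.
So the diameter is 8.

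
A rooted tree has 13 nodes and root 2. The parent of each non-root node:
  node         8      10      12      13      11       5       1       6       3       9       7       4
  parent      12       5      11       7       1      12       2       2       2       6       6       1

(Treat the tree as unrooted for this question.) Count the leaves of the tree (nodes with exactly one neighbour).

Exactly 6 nodes have a single neighbour: 3, 4, 8, 9, 10, 13.

6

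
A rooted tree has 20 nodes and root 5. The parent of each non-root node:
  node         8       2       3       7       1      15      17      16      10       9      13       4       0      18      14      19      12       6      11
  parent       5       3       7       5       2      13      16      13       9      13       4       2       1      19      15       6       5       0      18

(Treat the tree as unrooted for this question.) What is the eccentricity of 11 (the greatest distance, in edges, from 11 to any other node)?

10

A farthest node from 11 is 10 (17, 14, 8, 12 also at distance 10).
The path 11 – 18 – 19 – 6 – 0 – 1 – 2 – 4 – 13 – 9 – 10 has 10 edges.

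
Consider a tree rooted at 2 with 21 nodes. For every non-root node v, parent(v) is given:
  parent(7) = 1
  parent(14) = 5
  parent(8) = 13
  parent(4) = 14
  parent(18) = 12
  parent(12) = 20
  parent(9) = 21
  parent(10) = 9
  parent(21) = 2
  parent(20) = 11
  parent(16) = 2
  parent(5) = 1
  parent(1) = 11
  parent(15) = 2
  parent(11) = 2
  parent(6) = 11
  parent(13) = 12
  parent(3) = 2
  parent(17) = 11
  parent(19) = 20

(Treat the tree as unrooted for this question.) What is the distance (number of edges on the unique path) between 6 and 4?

6 – 11 – 1 – 5 – 14 – 4: 5 edges.

5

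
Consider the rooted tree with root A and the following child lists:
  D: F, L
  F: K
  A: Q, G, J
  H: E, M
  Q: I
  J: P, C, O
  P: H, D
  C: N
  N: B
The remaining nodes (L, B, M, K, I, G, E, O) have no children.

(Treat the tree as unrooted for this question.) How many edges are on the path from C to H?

C – J – P – H: 3 edges.

3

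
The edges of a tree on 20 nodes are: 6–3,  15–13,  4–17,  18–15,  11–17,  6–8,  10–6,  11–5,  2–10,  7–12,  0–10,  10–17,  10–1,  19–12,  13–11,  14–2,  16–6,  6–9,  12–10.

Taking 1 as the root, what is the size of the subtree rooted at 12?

The subtree rooted at 12 contains: 12, 7, 19 — 3 nodes.

3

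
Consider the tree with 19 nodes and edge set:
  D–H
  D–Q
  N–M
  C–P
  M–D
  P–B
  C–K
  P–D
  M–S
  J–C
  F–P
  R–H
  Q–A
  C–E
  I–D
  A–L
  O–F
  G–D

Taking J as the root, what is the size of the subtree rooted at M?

3

Descendants of M (including itself): M, S, N. That's 3.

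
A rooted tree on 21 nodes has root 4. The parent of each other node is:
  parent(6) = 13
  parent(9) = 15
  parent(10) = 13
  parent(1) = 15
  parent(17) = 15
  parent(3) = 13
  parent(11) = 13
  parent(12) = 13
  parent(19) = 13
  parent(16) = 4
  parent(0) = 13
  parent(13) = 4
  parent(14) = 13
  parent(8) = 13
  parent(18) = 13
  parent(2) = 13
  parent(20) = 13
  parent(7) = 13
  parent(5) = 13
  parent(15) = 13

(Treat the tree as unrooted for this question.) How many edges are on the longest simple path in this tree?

4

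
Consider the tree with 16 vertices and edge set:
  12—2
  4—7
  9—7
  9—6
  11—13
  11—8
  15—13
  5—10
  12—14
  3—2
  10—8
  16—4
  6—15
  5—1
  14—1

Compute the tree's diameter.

15

Starting from 3, a farthest node is 16 at distance 15.
One longest path: 3-2-12-14-1-5-10-8-11-13-15-6-9-7-4-16.
So the diameter is 15.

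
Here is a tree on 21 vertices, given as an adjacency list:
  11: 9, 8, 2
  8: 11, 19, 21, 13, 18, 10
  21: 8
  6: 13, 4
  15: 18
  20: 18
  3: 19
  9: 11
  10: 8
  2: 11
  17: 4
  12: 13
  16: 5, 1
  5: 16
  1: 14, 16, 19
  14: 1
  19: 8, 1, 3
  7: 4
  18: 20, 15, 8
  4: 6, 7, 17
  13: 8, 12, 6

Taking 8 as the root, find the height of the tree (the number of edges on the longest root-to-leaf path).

A deepest node is 7, reached by 8 – 13 – 6 – 4 – 7.
That path has 4 edges, so the height is 4.

4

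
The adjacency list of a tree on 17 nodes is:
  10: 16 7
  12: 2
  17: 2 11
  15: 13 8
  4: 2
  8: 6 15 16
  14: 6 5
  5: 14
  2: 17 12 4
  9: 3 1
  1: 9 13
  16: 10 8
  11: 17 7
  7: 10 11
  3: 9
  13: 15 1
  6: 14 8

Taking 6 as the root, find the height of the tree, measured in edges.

8

A deepest node is 12, reached by 6 → 8 → 16 → 10 → 7 → 11 → 17 → 2 → 12.
That path has 8 edges, so the height is 8.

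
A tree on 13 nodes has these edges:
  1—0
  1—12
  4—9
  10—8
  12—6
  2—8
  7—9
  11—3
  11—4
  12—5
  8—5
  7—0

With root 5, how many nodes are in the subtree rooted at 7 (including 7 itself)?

5

The subtree rooted at 7 contains: 7, 9, 4, 11, 3 — 5 nodes.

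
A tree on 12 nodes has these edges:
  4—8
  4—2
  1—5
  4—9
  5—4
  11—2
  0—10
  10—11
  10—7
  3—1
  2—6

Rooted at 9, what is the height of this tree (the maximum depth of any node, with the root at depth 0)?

The longest root-to-leaf path is 9 → 4 → 2 → 11 → 10 → 0 (5 edges).

5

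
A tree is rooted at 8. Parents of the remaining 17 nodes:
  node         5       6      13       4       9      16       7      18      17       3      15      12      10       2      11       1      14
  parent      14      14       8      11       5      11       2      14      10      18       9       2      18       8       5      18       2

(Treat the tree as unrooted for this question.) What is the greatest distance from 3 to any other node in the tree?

Distances from 3 peak at 5, attained at 4 (15, 13, 16 also at distance 5).
3-18-14-5-11-4

5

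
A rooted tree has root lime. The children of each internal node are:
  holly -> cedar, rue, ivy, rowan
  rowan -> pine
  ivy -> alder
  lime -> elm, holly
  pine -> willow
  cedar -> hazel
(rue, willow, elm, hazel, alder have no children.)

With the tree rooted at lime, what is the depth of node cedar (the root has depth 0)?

2

Climbing from cedar to the root: cedar → holly → lime. That's 2 steps.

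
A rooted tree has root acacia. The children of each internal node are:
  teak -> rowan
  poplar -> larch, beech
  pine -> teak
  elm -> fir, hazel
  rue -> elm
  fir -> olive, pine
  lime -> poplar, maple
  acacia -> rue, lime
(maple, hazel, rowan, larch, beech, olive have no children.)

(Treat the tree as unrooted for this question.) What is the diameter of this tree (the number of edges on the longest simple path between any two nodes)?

A longest path is rowan–teak–pine–fir–elm–rue–acacia–lime–poplar–larch, with 9 edges.

9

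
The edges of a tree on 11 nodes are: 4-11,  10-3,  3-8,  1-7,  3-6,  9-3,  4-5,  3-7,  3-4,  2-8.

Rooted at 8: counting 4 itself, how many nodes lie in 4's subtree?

4's subtree: {4, 5, 11}, size 3.

3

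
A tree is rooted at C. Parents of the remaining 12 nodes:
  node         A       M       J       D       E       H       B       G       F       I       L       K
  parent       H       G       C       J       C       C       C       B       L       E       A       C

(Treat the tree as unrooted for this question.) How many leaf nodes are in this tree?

5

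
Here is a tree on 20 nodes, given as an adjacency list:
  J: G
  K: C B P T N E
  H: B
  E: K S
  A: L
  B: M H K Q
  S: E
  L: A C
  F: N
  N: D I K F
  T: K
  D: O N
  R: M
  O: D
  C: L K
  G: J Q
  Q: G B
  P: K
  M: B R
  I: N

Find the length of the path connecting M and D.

4

Walking from M: M – B – K – N – D. Length 4.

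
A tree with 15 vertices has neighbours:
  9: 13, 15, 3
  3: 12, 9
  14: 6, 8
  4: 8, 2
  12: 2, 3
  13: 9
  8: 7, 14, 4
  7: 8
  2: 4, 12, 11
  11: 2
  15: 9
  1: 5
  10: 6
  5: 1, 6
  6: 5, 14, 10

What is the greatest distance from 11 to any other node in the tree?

Distances from 11 peak at 7, attained at 1.
11-2-4-8-14-6-5-1

7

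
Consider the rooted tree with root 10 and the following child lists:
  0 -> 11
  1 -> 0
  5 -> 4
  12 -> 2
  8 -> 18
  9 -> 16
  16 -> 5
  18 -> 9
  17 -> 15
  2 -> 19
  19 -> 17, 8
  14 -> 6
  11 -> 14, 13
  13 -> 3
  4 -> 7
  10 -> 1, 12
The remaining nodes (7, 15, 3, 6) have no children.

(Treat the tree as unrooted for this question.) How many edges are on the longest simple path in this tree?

15

A longest path is 7 - 4 - 5 - 16 - 9 - 18 - 8 - 19 - 2 - 12 - 10 - 1 - 0 - 11 - 14 - 6, with 15 edges.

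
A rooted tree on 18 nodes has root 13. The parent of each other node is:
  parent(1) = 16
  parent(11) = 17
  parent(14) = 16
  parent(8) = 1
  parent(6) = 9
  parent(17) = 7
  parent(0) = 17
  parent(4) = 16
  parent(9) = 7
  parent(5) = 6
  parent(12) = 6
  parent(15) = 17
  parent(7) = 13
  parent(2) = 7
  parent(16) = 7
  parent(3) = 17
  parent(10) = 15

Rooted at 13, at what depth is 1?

Climbing from 1 to the root: 1 → 16 → 7 → 13. That's 3 steps.

3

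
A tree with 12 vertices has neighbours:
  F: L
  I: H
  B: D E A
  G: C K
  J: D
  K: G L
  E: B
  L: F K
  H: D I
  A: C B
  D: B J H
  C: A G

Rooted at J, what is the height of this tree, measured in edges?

8

F sits deepest: J → D → B → A → C → G → K → L → F — 8 edges from the root.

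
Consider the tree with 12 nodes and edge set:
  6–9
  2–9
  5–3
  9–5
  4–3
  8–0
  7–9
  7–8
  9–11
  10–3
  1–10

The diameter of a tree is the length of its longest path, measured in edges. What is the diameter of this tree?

7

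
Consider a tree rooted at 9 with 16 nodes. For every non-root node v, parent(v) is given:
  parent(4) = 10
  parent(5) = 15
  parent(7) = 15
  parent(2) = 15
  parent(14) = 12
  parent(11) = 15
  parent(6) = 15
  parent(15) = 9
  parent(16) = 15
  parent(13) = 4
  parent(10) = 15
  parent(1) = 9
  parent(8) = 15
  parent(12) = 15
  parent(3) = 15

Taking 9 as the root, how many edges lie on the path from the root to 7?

Climbing from 7 to the root: 7 – 15 – 9. That's 2 steps.

2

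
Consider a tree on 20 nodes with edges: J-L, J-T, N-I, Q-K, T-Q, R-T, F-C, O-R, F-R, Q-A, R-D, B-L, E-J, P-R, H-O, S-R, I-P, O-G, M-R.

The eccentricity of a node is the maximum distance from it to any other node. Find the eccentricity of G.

Distances from G peak at 6, attained at B.
G–O–R–T–J–L–B

6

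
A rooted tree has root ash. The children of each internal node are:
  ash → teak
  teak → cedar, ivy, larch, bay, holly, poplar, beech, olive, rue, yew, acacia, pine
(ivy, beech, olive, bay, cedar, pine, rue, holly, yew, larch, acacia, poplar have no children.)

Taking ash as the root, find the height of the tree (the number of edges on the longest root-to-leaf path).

A deepest node is acacia, reached by ash–teak–acacia.
That path has 2 edges, so the height is 2.

2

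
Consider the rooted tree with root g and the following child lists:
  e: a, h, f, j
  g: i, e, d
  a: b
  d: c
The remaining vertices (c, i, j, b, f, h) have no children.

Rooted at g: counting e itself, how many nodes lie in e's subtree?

6

Descendants of e (including itself): e, j, f, h, a, b. That's 6.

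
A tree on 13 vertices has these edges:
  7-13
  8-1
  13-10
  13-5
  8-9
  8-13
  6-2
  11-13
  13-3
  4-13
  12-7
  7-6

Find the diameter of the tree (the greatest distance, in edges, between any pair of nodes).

5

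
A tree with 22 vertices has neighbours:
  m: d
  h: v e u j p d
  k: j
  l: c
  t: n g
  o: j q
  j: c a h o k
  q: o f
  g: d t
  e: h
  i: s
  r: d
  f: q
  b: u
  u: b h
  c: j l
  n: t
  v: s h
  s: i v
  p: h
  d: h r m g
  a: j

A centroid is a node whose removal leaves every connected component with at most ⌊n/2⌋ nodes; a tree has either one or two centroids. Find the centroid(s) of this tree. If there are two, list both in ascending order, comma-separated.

Removing h splits the tree into components of sizes 8, 6, 3, 2, 1, 1; the largest is 8 ≤ ⌊22/2⌋ = 11.
Every other node leaves some component of size > 11, so the centroid is unique.

h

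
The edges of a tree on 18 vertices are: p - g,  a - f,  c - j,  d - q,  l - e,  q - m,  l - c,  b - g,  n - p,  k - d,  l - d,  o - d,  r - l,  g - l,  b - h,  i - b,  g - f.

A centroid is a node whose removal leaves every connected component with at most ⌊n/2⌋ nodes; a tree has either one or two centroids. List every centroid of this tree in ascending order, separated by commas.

l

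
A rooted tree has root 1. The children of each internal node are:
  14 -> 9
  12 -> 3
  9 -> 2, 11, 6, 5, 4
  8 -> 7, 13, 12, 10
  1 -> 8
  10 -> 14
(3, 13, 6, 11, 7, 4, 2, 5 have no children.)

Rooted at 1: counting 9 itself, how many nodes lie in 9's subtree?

6

9's subtree: {9, 4, 6, 2, 5, 11}, size 6.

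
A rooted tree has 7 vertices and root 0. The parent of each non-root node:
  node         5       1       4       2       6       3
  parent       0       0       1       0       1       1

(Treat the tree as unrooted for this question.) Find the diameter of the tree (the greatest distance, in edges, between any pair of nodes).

A longest path is 4 – 1 – 0 – 2, with 3 edges.

3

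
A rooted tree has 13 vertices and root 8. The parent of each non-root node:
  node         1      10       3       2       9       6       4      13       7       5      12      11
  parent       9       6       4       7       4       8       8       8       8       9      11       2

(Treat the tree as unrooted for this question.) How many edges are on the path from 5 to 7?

Walking from 5: 5–9–4–8–7. Length 4.

4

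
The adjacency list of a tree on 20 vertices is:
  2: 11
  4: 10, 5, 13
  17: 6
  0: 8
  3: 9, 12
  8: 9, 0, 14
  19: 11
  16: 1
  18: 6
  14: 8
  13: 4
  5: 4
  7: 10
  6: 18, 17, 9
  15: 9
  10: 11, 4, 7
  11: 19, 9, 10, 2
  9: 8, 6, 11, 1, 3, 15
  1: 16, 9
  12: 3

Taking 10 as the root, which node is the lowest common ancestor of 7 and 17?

7's ancestor chain is 7, 10 and 17's is 17, 6, 9, 11, 10; they first meet at 10.

10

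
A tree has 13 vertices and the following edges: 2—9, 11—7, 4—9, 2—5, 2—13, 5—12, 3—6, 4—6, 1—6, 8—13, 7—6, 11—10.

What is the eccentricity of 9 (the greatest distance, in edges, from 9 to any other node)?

5

The node farthest from 9 is 10, via 9-4-6-7-11-10 — 5 edges.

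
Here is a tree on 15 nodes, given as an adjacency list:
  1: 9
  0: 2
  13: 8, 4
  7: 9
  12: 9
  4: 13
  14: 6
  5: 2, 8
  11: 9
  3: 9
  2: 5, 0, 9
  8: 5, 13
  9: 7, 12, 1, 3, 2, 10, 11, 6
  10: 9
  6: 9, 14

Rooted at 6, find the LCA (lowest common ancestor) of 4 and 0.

2

4's ancestor chain is 4, 13, 8, 5, 2, 9, 6 and 0's is 0, 2, 9, 6; they first meet at 2.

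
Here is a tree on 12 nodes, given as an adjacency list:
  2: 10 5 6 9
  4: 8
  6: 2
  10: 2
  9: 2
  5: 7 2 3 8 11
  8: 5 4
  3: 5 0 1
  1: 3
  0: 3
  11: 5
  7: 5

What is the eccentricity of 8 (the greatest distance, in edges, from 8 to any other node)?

The node farthest from 8 is 6 (9, 1, 10, 0 also at distance 3), via 8 – 5 – 2 – 6 — 3 edges.

3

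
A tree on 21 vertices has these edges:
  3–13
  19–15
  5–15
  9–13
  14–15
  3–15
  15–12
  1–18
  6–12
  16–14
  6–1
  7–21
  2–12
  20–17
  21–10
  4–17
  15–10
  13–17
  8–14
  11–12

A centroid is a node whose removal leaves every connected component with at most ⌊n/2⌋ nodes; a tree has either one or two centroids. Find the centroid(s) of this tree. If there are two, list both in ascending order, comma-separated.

15

Delete 15: the remaining components have sizes 6, 6, 3, 3, 1, 1. Max 6 ≤ 10, so 15 is a centroid.
No neighbour of 15 does as well, so 15 is the unique centroid.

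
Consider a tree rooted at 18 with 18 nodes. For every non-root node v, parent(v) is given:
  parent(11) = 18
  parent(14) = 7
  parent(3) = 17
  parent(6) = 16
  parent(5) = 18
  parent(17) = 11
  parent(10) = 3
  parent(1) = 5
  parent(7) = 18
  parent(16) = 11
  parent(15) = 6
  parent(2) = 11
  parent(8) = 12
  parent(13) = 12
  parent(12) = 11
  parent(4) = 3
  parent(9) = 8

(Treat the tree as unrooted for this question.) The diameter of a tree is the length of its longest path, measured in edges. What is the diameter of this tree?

BFS from 14 reaches 4 last, at distance 6; BFS from 4 confirms no node is farther.
Path: 14 – 7 – 18 – 11 – 17 – 3 – 4.

6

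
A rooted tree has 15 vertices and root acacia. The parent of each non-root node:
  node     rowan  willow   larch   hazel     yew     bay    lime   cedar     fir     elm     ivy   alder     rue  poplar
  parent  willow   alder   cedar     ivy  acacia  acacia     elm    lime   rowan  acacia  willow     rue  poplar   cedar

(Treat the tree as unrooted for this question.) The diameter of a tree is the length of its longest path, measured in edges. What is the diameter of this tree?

A longest path is bay – acacia – elm – lime – cedar – poplar – rue – alder – willow – ivy – hazel, with 10 edges.

10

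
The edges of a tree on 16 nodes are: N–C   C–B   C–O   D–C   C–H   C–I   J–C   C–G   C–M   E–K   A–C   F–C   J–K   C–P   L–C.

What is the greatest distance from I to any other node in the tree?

A farthest node from I is E.
The path I – C – J – K – E has 4 edges.

4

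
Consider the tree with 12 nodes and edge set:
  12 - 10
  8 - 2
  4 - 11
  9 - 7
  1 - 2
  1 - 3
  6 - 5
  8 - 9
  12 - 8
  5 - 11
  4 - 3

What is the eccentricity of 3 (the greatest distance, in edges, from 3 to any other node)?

5

Distances from 3 peak at 5, attained at 10 (7 also at distance 5).
3-1-2-8-12-10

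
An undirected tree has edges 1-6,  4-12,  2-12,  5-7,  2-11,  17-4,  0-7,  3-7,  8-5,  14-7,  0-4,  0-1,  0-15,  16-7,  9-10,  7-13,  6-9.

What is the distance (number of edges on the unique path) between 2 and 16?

5

Walking from 2: 2–12–4–0–7–16. Length 5.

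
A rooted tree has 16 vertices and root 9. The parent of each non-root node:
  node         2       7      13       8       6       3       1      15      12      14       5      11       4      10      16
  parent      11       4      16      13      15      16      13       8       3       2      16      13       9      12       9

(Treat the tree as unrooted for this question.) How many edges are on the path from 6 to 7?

6–15–8–13–16–9–4–7: 7 edges.

7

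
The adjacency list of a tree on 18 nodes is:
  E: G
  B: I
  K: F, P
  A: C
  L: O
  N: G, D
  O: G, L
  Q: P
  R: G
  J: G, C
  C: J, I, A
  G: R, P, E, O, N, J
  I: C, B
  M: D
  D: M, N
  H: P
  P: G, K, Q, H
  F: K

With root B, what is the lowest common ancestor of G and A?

Ancestors of G (toward the root): G, J, C, I, B.
Ancestors of A: A, C, I, B.
The deepest node appearing in both lists is C.

C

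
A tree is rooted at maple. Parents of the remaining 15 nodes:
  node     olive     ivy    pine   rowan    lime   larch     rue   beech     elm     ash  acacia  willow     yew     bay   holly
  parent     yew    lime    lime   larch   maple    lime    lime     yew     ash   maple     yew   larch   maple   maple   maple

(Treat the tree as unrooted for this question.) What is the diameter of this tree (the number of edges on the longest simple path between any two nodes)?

5

A longest path is beech - yew - maple - lime - larch - willow, with 5 edges.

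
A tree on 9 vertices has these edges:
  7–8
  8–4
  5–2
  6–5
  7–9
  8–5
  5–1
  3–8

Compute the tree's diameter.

4

BFS from 9 reaches 1 last, at distance 4; BFS from 1 confirms no node is farther.
Path: 9–7–8–5–1.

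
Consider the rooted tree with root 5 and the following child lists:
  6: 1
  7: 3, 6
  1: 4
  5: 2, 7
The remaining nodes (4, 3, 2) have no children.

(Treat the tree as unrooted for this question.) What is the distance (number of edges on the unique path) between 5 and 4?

Walking from 5: 5 – 7 – 6 – 1 – 4. Length 4.

4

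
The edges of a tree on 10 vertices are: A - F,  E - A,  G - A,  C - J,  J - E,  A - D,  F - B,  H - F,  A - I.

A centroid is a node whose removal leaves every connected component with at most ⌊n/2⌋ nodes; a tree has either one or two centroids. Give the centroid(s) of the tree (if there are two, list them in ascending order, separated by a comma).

A

Delete A: the remaining components have sizes 3, 3, 1, 1, 1. Max 3 ≤ 5, so A is a centroid.
Every other node leaves some component of size > 5, so the centroid is unique.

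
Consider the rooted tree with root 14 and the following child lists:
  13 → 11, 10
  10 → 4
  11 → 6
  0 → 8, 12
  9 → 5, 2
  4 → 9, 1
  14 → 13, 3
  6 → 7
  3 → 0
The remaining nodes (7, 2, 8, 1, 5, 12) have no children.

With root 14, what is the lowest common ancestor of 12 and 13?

14

12's ancestor chain is 12, 0, 3, 14 and 13's is 13, 14; they first meet at 14.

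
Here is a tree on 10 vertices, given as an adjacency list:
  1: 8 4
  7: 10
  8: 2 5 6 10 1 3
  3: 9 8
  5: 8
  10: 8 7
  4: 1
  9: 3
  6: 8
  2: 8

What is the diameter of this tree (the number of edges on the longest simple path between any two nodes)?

4

BFS from 9 reaches 7 last, at distance 4; BFS from 7 confirms no node is farther.
Path: 9-3-8-10-7.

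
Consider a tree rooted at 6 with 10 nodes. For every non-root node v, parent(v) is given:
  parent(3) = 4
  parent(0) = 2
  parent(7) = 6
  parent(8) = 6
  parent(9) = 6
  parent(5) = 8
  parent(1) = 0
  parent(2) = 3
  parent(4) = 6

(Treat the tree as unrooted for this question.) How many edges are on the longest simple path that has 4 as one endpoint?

The node farthest from 4 is 1, via 4-3-2-0-1 — 4 edges.

4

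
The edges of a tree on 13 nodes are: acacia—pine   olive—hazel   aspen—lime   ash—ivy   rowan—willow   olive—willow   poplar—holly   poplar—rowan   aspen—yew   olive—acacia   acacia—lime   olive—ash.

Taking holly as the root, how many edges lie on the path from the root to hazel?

holly → poplar → rowan → willow → olive → hazel — 5 edges.

5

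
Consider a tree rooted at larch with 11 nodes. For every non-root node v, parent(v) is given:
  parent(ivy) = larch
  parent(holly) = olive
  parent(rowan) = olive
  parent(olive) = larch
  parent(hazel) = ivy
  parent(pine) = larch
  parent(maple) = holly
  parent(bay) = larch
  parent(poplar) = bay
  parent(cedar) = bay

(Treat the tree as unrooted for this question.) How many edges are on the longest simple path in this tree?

BFS from hazel reaches maple last, at distance 5; BFS from maple confirms no node is farther.
Path: hazel – ivy – larch – olive – holly – maple.

5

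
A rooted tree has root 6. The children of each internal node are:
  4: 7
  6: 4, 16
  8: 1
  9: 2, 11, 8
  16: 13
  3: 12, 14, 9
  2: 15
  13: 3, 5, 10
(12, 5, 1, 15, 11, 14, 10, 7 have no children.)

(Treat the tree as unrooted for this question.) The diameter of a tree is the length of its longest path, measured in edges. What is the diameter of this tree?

BFS from 7 reaches 1 last, at distance 8; BFS from 1 confirms no node is farther.
Path: 7 - 4 - 6 - 16 - 13 - 3 - 9 - 8 - 1.

8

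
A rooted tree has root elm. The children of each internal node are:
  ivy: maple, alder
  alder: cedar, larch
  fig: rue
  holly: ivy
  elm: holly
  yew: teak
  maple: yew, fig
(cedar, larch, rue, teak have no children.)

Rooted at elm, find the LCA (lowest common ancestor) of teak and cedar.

Ancestors of teak (toward the root): teak, yew, maple, ivy, holly, elm.
Ancestors of cedar: cedar, alder, ivy, holly, elm.
The deepest node appearing in both lists is ivy.

ivy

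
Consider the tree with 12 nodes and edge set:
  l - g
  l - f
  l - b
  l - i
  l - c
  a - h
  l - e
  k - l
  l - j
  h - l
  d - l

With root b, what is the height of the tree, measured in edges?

The longest root-to-leaf path is b-l-h-a (3 edges).

3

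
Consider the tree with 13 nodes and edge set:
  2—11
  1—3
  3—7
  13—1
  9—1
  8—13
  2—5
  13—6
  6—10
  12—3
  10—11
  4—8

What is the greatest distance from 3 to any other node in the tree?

7

The node farthest from 3 is 5, via 3-1-13-6-10-11-2-5 — 7 edges.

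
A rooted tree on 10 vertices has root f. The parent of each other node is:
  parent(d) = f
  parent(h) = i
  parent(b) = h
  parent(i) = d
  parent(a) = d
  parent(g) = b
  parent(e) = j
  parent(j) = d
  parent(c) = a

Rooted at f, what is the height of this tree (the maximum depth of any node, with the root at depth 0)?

5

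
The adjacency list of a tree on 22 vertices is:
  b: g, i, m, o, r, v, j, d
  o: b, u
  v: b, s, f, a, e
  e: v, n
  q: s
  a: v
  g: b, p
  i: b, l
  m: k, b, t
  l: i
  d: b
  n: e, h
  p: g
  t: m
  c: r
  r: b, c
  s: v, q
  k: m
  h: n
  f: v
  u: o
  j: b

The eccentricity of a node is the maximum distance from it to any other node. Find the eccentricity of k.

A farthest node from k is h.
The path k – m – b – v – e – n – h has 6 edges.

6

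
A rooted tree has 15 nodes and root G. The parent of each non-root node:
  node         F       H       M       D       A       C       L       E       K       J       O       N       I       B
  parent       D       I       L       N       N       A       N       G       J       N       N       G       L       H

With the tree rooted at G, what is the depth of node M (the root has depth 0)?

Climbing from M to the root: M–L–N–G. That's 3 steps.

3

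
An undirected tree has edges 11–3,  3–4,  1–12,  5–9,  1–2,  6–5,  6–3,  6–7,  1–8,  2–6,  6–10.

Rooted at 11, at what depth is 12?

5

11 → 3 → 6 → 2 → 1 → 12 — 5 edges.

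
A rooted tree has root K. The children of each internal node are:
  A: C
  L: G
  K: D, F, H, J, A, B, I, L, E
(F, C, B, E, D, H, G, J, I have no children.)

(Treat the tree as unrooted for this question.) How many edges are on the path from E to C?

3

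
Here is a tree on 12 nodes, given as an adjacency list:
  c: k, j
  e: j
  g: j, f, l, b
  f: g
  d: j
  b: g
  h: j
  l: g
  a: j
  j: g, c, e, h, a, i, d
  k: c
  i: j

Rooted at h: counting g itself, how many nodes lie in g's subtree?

Descendants of g (including itself): g, b, f, l. That's 4.

4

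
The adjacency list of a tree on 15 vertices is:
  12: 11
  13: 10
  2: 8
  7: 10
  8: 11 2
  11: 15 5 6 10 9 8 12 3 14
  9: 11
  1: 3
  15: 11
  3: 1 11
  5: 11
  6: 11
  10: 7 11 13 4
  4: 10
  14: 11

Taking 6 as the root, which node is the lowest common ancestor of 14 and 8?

11

14's ancestor chain is 14, 11, 6 and 8's is 8, 11, 6; they first meet at 11.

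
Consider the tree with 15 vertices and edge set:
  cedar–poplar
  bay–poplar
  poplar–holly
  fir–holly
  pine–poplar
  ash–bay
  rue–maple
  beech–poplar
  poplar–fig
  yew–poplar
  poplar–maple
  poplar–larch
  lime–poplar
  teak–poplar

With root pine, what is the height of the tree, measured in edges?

fir sits deepest: pine → poplar → holly → fir — 3 edges from the root.

3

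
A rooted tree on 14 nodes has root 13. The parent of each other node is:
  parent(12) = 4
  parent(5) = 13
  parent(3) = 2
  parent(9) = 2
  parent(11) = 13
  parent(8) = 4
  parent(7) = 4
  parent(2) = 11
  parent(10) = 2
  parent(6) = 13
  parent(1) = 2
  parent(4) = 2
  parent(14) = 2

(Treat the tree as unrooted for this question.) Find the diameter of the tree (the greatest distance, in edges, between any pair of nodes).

5

A longest path is 6–13–11–2–4–8, with 5 edges.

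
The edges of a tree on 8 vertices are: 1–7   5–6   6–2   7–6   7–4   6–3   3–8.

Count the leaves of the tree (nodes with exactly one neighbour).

The leaves are 1, 2, 4, 5, 8.
That is 5 leaves.

5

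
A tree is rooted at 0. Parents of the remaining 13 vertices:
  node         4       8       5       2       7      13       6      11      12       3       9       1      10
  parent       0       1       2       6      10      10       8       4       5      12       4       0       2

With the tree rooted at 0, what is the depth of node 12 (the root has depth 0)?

Climbing from 12 to the root: 12 → 5 → 2 → 6 → 8 → 1 → 0. That's 6 steps.

6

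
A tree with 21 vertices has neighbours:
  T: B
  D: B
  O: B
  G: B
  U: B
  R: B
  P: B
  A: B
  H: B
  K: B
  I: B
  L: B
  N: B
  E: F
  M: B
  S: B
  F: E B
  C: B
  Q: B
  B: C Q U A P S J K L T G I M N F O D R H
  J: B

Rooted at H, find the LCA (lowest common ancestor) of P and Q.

P's ancestor chain is P, B, H and Q's is Q, B, H; they first meet at B.

B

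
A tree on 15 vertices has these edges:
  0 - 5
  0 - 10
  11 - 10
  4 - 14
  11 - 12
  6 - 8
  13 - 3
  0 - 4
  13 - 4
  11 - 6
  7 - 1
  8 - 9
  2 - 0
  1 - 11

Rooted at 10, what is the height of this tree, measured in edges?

4

The longest root-to-leaf path is 10 – 0 – 4 – 13 – 3 (4 edges).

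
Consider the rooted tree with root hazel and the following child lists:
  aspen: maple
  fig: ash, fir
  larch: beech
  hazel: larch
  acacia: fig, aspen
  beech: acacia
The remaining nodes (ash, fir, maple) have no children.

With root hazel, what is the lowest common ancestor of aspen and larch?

aspen's ancestor chain is aspen, acacia, beech, larch, hazel and larch's is larch, hazel; they first meet at larch.

larch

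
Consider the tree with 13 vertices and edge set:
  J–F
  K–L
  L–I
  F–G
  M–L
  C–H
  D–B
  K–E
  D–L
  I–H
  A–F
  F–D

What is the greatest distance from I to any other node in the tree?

Distances from I peak at 4, attained at G (A, J also at distance 4).
I-L-D-F-G

4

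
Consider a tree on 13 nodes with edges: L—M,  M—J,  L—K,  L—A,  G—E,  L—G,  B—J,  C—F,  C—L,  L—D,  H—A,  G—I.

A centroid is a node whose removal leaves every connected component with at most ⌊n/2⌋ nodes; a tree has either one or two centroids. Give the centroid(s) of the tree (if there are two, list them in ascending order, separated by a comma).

L

Delete L: the remaining components have sizes 3, 3, 2, 2, 1, 1. Max 3 ≤ 6, so L is a centroid.
Every other node leaves some component of size > 6, so the centroid is unique.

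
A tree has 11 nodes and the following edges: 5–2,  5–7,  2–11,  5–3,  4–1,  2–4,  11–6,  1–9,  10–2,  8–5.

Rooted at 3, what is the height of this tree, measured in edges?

5

A deepest node is 9, reached by 3-5-2-4-1-9.
That path has 5 edges, so the height is 5.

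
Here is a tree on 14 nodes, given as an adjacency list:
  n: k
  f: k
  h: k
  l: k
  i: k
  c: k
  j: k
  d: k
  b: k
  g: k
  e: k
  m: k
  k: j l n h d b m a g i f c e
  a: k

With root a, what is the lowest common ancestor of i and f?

i's ancestor chain is i, k, a and f's is f, k, a; they first meet at k.

k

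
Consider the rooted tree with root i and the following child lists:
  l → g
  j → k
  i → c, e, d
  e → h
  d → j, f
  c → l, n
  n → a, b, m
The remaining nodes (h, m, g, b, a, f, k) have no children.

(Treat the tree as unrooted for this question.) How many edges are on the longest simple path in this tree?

6

BFS from k reaches a last, at distance 6; BFS from a confirms no node is farther.
Path: k – j – d – i – c – n – a.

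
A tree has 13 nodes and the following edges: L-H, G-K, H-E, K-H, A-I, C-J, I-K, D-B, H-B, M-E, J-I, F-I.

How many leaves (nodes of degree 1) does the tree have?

7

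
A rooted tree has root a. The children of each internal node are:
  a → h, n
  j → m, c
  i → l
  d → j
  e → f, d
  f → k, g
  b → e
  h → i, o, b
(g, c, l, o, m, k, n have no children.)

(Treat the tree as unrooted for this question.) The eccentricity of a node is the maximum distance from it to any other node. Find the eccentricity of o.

A farthest node from o is m (c also at distance 6).
The path o – h – b – e – d – j – m has 6 edges.

6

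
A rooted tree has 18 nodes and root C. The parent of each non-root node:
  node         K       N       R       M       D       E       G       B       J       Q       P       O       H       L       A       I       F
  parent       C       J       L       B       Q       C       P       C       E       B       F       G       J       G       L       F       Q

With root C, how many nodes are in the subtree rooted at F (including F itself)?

The subtree rooted at F contains: F, I, P, G, O, L, R, A — 8 nodes.

8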